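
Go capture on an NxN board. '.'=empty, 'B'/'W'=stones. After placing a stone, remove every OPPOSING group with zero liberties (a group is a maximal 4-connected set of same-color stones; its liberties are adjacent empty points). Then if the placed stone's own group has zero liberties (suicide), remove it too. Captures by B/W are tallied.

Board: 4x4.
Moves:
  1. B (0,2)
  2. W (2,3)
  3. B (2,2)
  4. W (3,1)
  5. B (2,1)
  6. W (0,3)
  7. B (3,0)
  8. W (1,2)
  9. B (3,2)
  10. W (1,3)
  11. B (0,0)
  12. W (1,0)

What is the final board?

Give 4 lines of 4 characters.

Move 1: B@(0,2) -> caps B=0 W=0
Move 2: W@(2,3) -> caps B=0 W=0
Move 3: B@(2,2) -> caps B=0 W=0
Move 4: W@(3,1) -> caps B=0 W=0
Move 5: B@(2,1) -> caps B=0 W=0
Move 6: W@(0,3) -> caps B=0 W=0
Move 7: B@(3,0) -> caps B=0 W=0
Move 8: W@(1,2) -> caps B=0 W=0
Move 9: B@(3,2) -> caps B=1 W=0
Move 10: W@(1,3) -> caps B=1 W=0
Move 11: B@(0,0) -> caps B=1 W=0
Move 12: W@(1,0) -> caps B=1 W=0

Answer: B.BW
W.WW
.BBW
B.B.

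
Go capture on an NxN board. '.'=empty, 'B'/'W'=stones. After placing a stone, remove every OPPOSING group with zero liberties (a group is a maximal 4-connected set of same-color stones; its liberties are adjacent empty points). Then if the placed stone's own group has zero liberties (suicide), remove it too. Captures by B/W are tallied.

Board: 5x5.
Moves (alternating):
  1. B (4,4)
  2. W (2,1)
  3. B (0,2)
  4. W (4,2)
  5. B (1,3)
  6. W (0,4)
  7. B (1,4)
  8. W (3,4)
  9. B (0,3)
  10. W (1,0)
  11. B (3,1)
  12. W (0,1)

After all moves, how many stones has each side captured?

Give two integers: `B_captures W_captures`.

Move 1: B@(4,4) -> caps B=0 W=0
Move 2: W@(2,1) -> caps B=0 W=0
Move 3: B@(0,2) -> caps B=0 W=0
Move 4: W@(4,2) -> caps B=0 W=0
Move 5: B@(1,3) -> caps B=0 W=0
Move 6: W@(0,4) -> caps B=0 W=0
Move 7: B@(1,4) -> caps B=0 W=0
Move 8: W@(3,4) -> caps B=0 W=0
Move 9: B@(0,3) -> caps B=1 W=0
Move 10: W@(1,0) -> caps B=1 W=0
Move 11: B@(3,1) -> caps B=1 W=0
Move 12: W@(0,1) -> caps B=1 W=0

Answer: 1 0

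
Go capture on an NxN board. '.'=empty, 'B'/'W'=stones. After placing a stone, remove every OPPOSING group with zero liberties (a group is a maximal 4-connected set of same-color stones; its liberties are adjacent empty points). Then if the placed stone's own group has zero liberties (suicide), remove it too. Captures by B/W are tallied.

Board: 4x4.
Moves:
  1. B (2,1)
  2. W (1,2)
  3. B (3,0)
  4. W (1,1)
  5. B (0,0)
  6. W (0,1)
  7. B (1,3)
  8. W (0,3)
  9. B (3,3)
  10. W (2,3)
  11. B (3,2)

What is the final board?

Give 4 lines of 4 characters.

Answer: BW.W
.WW.
.B.W
B.BB

Derivation:
Move 1: B@(2,1) -> caps B=0 W=0
Move 2: W@(1,2) -> caps B=0 W=0
Move 3: B@(3,0) -> caps B=0 W=0
Move 4: W@(1,1) -> caps B=0 W=0
Move 5: B@(0,0) -> caps B=0 W=0
Move 6: W@(0,1) -> caps B=0 W=0
Move 7: B@(1,3) -> caps B=0 W=0
Move 8: W@(0,3) -> caps B=0 W=0
Move 9: B@(3,3) -> caps B=0 W=0
Move 10: W@(2,3) -> caps B=0 W=1
Move 11: B@(3,2) -> caps B=0 W=1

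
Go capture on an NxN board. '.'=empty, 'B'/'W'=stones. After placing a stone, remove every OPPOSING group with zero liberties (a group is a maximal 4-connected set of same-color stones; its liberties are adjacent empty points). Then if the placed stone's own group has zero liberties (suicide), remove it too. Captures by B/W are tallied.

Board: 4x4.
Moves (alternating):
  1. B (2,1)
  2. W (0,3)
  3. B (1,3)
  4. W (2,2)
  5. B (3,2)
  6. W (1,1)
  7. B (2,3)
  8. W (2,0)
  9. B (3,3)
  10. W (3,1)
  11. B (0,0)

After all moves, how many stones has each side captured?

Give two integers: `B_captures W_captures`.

Move 1: B@(2,1) -> caps B=0 W=0
Move 2: W@(0,3) -> caps B=0 W=0
Move 3: B@(1,3) -> caps B=0 W=0
Move 4: W@(2,2) -> caps B=0 W=0
Move 5: B@(3,2) -> caps B=0 W=0
Move 6: W@(1,1) -> caps B=0 W=0
Move 7: B@(2,3) -> caps B=0 W=0
Move 8: W@(2,0) -> caps B=0 W=0
Move 9: B@(3,3) -> caps B=0 W=0
Move 10: W@(3,1) -> caps B=0 W=1
Move 11: B@(0,0) -> caps B=0 W=1

Answer: 0 1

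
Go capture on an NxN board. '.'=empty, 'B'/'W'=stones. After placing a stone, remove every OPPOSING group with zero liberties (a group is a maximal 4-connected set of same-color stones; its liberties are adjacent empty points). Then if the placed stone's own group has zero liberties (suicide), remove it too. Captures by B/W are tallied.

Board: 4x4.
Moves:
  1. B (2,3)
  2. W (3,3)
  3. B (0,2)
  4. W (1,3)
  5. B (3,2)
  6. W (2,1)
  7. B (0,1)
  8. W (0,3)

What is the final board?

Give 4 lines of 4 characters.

Move 1: B@(2,3) -> caps B=0 W=0
Move 2: W@(3,3) -> caps B=0 W=0
Move 3: B@(0,2) -> caps B=0 W=0
Move 4: W@(1,3) -> caps B=0 W=0
Move 5: B@(3,2) -> caps B=1 W=0
Move 6: W@(2,1) -> caps B=1 W=0
Move 7: B@(0,1) -> caps B=1 W=0
Move 8: W@(0,3) -> caps B=1 W=0

Answer: .BBW
...W
.W.B
..B.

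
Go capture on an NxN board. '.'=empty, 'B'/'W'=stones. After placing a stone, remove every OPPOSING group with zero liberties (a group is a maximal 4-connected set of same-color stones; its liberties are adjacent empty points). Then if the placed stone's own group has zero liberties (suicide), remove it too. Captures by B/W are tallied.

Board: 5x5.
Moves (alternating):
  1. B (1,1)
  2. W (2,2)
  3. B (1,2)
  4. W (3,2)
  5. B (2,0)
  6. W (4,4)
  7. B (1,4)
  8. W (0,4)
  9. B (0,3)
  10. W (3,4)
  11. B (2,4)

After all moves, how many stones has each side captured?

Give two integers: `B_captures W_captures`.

Move 1: B@(1,1) -> caps B=0 W=0
Move 2: W@(2,2) -> caps B=0 W=0
Move 3: B@(1,2) -> caps B=0 W=0
Move 4: W@(3,2) -> caps B=0 W=0
Move 5: B@(2,0) -> caps B=0 W=0
Move 6: W@(4,4) -> caps B=0 W=0
Move 7: B@(1,4) -> caps B=0 W=0
Move 8: W@(0,4) -> caps B=0 W=0
Move 9: B@(0,3) -> caps B=1 W=0
Move 10: W@(3,4) -> caps B=1 W=0
Move 11: B@(2,4) -> caps B=1 W=0

Answer: 1 0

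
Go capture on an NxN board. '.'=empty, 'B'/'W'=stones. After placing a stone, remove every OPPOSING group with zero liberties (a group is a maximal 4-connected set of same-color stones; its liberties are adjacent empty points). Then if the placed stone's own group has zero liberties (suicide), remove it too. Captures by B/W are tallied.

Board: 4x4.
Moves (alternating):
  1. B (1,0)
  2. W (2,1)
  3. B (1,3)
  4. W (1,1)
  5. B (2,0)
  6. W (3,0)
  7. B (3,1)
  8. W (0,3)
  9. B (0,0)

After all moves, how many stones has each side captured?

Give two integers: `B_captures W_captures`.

Answer: 1 0

Derivation:
Move 1: B@(1,0) -> caps B=0 W=0
Move 2: W@(2,1) -> caps B=0 W=0
Move 3: B@(1,3) -> caps B=0 W=0
Move 4: W@(1,1) -> caps B=0 W=0
Move 5: B@(2,0) -> caps B=0 W=0
Move 6: W@(3,0) -> caps B=0 W=0
Move 7: B@(3,1) -> caps B=1 W=0
Move 8: W@(0,3) -> caps B=1 W=0
Move 9: B@(0,0) -> caps B=1 W=0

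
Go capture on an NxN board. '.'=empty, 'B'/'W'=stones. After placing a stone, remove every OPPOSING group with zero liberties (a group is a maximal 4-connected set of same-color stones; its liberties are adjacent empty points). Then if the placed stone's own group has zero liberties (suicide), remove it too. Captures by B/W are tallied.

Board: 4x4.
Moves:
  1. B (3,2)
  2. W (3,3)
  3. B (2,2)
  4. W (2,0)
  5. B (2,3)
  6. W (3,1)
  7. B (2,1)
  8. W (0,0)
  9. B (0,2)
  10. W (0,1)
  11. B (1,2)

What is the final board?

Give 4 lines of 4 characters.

Answer: WWB.
..B.
WBBB
.WB.

Derivation:
Move 1: B@(3,2) -> caps B=0 W=0
Move 2: W@(3,3) -> caps B=0 W=0
Move 3: B@(2,2) -> caps B=0 W=0
Move 4: W@(2,0) -> caps B=0 W=0
Move 5: B@(2,3) -> caps B=1 W=0
Move 6: W@(3,1) -> caps B=1 W=0
Move 7: B@(2,1) -> caps B=1 W=0
Move 8: W@(0,0) -> caps B=1 W=0
Move 9: B@(0,2) -> caps B=1 W=0
Move 10: W@(0,1) -> caps B=1 W=0
Move 11: B@(1,2) -> caps B=1 W=0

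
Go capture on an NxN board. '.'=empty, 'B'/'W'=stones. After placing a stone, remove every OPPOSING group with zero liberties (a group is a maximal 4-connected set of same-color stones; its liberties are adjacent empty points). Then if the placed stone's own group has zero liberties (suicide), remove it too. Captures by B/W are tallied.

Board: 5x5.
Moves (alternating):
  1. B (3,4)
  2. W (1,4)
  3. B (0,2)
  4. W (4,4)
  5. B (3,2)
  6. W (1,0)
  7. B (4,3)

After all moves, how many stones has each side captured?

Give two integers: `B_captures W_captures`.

Answer: 1 0

Derivation:
Move 1: B@(3,4) -> caps B=0 W=0
Move 2: W@(1,4) -> caps B=0 W=0
Move 3: B@(0,2) -> caps B=0 W=0
Move 4: W@(4,4) -> caps B=0 W=0
Move 5: B@(3,2) -> caps B=0 W=0
Move 6: W@(1,0) -> caps B=0 W=0
Move 7: B@(4,3) -> caps B=1 W=0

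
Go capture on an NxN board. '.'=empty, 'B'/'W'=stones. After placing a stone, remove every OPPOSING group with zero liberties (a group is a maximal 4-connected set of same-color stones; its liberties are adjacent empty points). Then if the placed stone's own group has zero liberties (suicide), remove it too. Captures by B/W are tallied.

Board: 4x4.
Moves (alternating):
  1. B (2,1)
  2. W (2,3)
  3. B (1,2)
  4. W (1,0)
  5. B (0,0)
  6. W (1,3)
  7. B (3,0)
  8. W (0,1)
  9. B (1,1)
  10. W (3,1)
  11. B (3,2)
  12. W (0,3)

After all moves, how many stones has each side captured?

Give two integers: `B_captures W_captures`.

Move 1: B@(2,1) -> caps B=0 W=0
Move 2: W@(2,3) -> caps B=0 W=0
Move 3: B@(1,2) -> caps B=0 W=0
Move 4: W@(1,0) -> caps B=0 W=0
Move 5: B@(0,0) -> caps B=0 W=0
Move 6: W@(1,3) -> caps B=0 W=0
Move 7: B@(3,0) -> caps B=0 W=0
Move 8: W@(0,1) -> caps B=0 W=1
Move 9: B@(1,1) -> caps B=0 W=1
Move 10: W@(3,1) -> caps B=0 W=1
Move 11: B@(3,2) -> caps B=1 W=1
Move 12: W@(0,3) -> caps B=1 W=1

Answer: 1 1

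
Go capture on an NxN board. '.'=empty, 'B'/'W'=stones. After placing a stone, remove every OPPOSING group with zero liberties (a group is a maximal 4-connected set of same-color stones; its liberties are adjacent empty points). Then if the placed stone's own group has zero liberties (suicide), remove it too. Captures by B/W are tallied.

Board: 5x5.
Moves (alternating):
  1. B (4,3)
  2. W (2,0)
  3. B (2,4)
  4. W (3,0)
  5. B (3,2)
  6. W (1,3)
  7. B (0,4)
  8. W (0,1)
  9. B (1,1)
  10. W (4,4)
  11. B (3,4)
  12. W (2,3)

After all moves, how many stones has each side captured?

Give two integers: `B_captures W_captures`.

Move 1: B@(4,3) -> caps B=0 W=0
Move 2: W@(2,0) -> caps B=0 W=0
Move 3: B@(2,4) -> caps B=0 W=0
Move 4: W@(3,0) -> caps B=0 W=0
Move 5: B@(3,2) -> caps B=0 W=0
Move 6: W@(1,3) -> caps B=0 W=0
Move 7: B@(0,4) -> caps B=0 W=0
Move 8: W@(0,1) -> caps B=0 W=0
Move 9: B@(1,1) -> caps B=0 W=0
Move 10: W@(4,4) -> caps B=0 W=0
Move 11: B@(3,4) -> caps B=1 W=0
Move 12: W@(2,3) -> caps B=1 W=0

Answer: 1 0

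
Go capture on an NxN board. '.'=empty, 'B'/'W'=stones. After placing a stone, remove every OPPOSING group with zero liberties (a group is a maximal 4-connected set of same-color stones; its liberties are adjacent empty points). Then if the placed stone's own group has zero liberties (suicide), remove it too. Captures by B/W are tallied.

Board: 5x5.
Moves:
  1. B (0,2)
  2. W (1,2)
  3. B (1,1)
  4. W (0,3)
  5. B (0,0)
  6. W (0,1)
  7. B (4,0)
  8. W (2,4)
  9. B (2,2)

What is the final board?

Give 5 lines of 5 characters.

Move 1: B@(0,2) -> caps B=0 W=0
Move 2: W@(1,2) -> caps B=0 W=0
Move 3: B@(1,1) -> caps B=0 W=0
Move 4: W@(0,3) -> caps B=0 W=0
Move 5: B@(0,0) -> caps B=0 W=0
Move 6: W@(0,1) -> caps B=0 W=1
Move 7: B@(4,0) -> caps B=0 W=1
Move 8: W@(2,4) -> caps B=0 W=1
Move 9: B@(2,2) -> caps B=0 W=1

Answer: BW.W.
.BW..
..B.W
.....
B....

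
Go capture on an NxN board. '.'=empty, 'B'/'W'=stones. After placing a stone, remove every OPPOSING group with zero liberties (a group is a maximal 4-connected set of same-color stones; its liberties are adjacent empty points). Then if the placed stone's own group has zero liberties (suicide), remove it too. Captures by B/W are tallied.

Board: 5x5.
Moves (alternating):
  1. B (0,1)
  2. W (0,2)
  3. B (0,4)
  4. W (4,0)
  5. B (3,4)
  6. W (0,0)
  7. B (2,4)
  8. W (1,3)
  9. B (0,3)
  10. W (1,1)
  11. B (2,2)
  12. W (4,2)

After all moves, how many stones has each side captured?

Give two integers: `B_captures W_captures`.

Move 1: B@(0,1) -> caps B=0 W=0
Move 2: W@(0,2) -> caps B=0 W=0
Move 3: B@(0,4) -> caps B=0 W=0
Move 4: W@(4,0) -> caps B=0 W=0
Move 5: B@(3,4) -> caps B=0 W=0
Move 6: W@(0,0) -> caps B=0 W=0
Move 7: B@(2,4) -> caps B=0 W=0
Move 8: W@(1,3) -> caps B=0 W=0
Move 9: B@(0,3) -> caps B=0 W=0
Move 10: W@(1,1) -> caps B=0 W=1
Move 11: B@(2,2) -> caps B=0 W=1
Move 12: W@(4,2) -> caps B=0 W=1

Answer: 0 1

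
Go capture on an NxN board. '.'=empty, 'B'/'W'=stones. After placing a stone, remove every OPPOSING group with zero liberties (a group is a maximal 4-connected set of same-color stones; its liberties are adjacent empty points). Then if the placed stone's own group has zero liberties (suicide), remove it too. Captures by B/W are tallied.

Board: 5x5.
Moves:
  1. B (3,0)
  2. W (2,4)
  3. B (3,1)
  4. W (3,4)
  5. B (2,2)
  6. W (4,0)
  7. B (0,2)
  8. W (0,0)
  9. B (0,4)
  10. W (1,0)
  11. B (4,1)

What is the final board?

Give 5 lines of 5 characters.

Answer: W.B.B
W....
..B.W
BB..W
.B...

Derivation:
Move 1: B@(3,0) -> caps B=0 W=0
Move 2: W@(2,4) -> caps B=0 W=0
Move 3: B@(3,1) -> caps B=0 W=0
Move 4: W@(3,4) -> caps B=0 W=0
Move 5: B@(2,2) -> caps B=0 W=0
Move 6: W@(4,0) -> caps B=0 W=0
Move 7: B@(0,2) -> caps B=0 W=0
Move 8: W@(0,0) -> caps B=0 W=0
Move 9: B@(0,4) -> caps B=0 W=0
Move 10: W@(1,0) -> caps B=0 W=0
Move 11: B@(4,1) -> caps B=1 W=0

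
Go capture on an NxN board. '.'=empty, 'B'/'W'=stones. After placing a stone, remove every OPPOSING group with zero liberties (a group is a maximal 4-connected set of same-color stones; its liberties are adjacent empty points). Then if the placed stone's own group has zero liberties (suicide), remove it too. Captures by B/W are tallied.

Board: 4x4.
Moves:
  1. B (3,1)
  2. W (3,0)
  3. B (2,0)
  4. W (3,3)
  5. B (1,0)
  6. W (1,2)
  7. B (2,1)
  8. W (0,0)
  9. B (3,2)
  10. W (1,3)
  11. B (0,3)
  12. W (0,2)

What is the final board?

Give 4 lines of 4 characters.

Answer: W.W.
B.WW
BB..
.BBW

Derivation:
Move 1: B@(3,1) -> caps B=0 W=0
Move 2: W@(3,0) -> caps B=0 W=0
Move 3: B@(2,0) -> caps B=1 W=0
Move 4: W@(3,3) -> caps B=1 W=0
Move 5: B@(1,0) -> caps B=1 W=0
Move 6: W@(1,2) -> caps B=1 W=0
Move 7: B@(2,1) -> caps B=1 W=0
Move 8: W@(0,0) -> caps B=1 W=0
Move 9: B@(3,2) -> caps B=1 W=0
Move 10: W@(1,3) -> caps B=1 W=0
Move 11: B@(0,3) -> caps B=1 W=0
Move 12: W@(0,2) -> caps B=1 W=1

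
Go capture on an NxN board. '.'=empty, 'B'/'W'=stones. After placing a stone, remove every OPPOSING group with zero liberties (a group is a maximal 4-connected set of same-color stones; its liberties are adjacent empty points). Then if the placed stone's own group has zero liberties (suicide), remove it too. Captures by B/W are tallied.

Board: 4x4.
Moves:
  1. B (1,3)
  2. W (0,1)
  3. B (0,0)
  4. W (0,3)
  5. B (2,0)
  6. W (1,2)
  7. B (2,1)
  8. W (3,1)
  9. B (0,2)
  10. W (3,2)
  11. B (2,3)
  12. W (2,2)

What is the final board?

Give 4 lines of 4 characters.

Answer: BWB.
..WB
BBWB
.WW.

Derivation:
Move 1: B@(1,3) -> caps B=0 W=0
Move 2: W@(0,1) -> caps B=0 W=0
Move 3: B@(0,0) -> caps B=0 W=0
Move 4: W@(0,3) -> caps B=0 W=0
Move 5: B@(2,0) -> caps B=0 W=0
Move 6: W@(1,2) -> caps B=0 W=0
Move 7: B@(2,1) -> caps B=0 W=0
Move 8: W@(3,1) -> caps B=0 W=0
Move 9: B@(0,2) -> caps B=1 W=0
Move 10: W@(3,2) -> caps B=1 W=0
Move 11: B@(2,3) -> caps B=1 W=0
Move 12: W@(2,2) -> caps B=1 W=0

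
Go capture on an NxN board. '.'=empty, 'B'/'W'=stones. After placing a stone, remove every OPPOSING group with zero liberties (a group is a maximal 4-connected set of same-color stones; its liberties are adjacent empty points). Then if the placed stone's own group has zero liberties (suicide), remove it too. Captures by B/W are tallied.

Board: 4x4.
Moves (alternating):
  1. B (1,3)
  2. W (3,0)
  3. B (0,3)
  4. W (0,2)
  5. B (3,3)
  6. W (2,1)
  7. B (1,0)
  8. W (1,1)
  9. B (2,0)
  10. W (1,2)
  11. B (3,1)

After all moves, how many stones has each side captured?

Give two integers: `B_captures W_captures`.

Move 1: B@(1,3) -> caps B=0 W=0
Move 2: W@(3,0) -> caps B=0 W=0
Move 3: B@(0,3) -> caps B=0 W=0
Move 4: W@(0,2) -> caps B=0 W=0
Move 5: B@(3,3) -> caps B=0 W=0
Move 6: W@(2,1) -> caps B=0 W=0
Move 7: B@(1,0) -> caps B=0 W=0
Move 8: W@(1,1) -> caps B=0 W=0
Move 9: B@(2,0) -> caps B=0 W=0
Move 10: W@(1,2) -> caps B=0 W=0
Move 11: B@(3,1) -> caps B=1 W=0

Answer: 1 0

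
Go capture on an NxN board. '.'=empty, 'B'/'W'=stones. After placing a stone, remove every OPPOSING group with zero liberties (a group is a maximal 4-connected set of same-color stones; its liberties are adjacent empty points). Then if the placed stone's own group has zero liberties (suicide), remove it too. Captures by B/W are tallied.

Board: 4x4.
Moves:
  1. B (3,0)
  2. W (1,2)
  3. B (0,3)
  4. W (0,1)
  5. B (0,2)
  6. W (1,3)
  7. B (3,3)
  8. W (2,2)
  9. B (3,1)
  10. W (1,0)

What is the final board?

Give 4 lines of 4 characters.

Answer: .W..
W.WW
..W.
BB.B

Derivation:
Move 1: B@(3,0) -> caps B=0 W=0
Move 2: W@(1,2) -> caps B=0 W=0
Move 3: B@(0,3) -> caps B=0 W=0
Move 4: W@(0,1) -> caps B=0 W=0
Move 5: B@(0,2) -> caps B=0 W=0
Move 6: W@(1,3) -> caps B=0 W=2
Move 7: B@(3,3) -> caps B=0 W=2
Move 8: W@(2,2) -> caps B=0 W=2
Move 9: B@(3,1) -> caps B=0 W=2
Move 10: W@(1,0) -> caps B=0 W=2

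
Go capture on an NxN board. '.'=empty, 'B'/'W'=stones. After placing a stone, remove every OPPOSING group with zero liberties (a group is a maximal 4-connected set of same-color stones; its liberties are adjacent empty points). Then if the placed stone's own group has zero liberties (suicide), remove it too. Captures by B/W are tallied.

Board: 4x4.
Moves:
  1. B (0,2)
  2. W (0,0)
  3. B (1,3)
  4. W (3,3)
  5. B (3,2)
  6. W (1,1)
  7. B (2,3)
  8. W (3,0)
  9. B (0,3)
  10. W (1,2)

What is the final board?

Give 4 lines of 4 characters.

Answer: W.BB
.WWB
...B
W.B.

Derivation:
Move 1: B@(0,2) -> caps B=0 W=0
Move 2: W@(0,0) -> caps B=0 W=0
Move 3: B@(1,3) -> caps B=0 W=0
Move 4: W@(3,3) -> caps B=0 W=0
Move 5: B@(3,2) -> caps B=0 W=0
Move 6: W@(1,1) -> caps B=0 W=0
Move 7: B@(2,3) -> caps B=1 W=0
Move 8: W@(3,0) -> caps B=1 W=0
Move 9: B@(0,3) -> caps B=1 W=0
Move 10: W@(1,2) -> caps B=1 W=0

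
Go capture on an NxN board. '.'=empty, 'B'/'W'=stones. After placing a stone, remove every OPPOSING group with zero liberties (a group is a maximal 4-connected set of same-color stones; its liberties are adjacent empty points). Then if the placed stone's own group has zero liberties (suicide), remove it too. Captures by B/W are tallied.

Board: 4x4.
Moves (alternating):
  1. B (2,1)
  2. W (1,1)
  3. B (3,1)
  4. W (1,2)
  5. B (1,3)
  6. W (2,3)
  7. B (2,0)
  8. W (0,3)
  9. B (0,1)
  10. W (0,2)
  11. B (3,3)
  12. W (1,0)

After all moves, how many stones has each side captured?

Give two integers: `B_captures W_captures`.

Move 1: B@(2,1) -> caps B=0 W=0
Move 2: W@(1,1) -> caps B=0 W=0
Move 3: B@(3,1) -> caps B=0 W=0
Move 4: W@(1,2) -> caps B=0 W=0
Move 5: B@(1,3) -> caps B=0 W=0
Move 6: W@(2,3) -> caps B=0 W=0
Move 7: B@(2,0) -> caps B=0 W=0
Move 8: W@(0,3) -> caps B=0 W=1
Move 9: B@(0,1) -> caps B=0 W=1
Move 10: W@(0,2) -> caps B=0 W=1
Move 11: B@(3,3) -> caps B=0 W=1
Move 12: W@(1,0) -> caps B=0 W=1

Answer: 0 1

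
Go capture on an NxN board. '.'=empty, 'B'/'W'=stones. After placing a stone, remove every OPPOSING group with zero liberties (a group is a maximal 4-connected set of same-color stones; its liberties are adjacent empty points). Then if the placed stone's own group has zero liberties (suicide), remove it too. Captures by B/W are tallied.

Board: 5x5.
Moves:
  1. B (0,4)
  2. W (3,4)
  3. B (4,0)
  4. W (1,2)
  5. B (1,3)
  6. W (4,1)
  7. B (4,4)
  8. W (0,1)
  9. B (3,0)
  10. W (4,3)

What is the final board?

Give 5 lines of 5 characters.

Move 1: B@(0,4) -> caps B=0 W=0
Move 2: W@(3,4) -> caps B=0 W=0
Move 3: B@(4,0) -> caps B=0 W=0
Move 4: W@(1,2) -> caps B=0 W=0
Move 5: B@(1,3) -> caps B=0 W=0
Move 6: W@(4,1) -> caps B=0 W=0
Move 7: B@(4,4) -> caps B=0 W=0
Move 8: W@(0,1) -> caps B=0 W=0
Move 9: B@(3,0) -> caps B=0 W=0
Move 10: W@(4,3) -> caps B=0 W=1

Answer: .W..B
..WB.
.....
B...W
BW.W.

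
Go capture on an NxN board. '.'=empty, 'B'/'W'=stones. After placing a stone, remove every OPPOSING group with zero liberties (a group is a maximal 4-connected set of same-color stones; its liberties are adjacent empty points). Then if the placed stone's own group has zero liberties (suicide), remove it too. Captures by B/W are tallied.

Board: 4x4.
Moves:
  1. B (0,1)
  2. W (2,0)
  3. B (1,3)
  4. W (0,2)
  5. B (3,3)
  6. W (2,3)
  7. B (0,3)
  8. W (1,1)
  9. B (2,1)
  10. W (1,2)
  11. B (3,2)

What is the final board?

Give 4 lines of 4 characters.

Move 1: B@(0,1) -> caps B=0 W=0
Move 2: W@(2,0) -> caps B=0 W=0
Move 3: B@(1,3) -> caps B=0 W=0
Move 4: W@(0,2) -> caps B=0 W=0
Move 5: B@(3,3) -> caps B=0 W=0
Move 6: W@(2,3) -> caps B=0 W=0
Move 7: B@(0,3) -> caps B=0 W=0
Move 8: W@(1,1) -> caps B=0 W=0
Move 9: B@(2,1) -> caps B=0 W=0
Move 10: W@(1,2) -> caps B=0 W=2
Move 11: B@(3,2) -> caps B=0 W=2

Answer: .BW.
.WW.
WB.W
..BB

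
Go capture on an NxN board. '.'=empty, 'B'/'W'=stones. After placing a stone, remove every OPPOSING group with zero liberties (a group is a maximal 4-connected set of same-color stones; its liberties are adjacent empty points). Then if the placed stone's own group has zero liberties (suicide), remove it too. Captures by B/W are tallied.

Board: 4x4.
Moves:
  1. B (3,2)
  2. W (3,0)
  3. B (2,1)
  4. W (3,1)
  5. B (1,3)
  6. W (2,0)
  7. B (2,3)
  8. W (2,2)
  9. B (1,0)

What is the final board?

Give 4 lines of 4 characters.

Answer: ....
B..B
.BWB
..B.

Derivation:
Move 1: B@(3,2) -> caps B=0 W=0
Move 2: W@(3,0) -> caps B=0 W=0
Move 3: B@(2,1) -> caps B=0 W=0
Move 4: W@(3,1) -> caps B=0 W=0
Move 5: B@(1,3) -> caps B=0 W=0
Move 6: W@(2,0) -> caps B=0 W=0
Move 7: B@(2,3) -> caps B=0 W=0
Move 8: W@(2,2) -> caps B=0 W=0
Move 9: B@(1,0) -> caps B=3 W=0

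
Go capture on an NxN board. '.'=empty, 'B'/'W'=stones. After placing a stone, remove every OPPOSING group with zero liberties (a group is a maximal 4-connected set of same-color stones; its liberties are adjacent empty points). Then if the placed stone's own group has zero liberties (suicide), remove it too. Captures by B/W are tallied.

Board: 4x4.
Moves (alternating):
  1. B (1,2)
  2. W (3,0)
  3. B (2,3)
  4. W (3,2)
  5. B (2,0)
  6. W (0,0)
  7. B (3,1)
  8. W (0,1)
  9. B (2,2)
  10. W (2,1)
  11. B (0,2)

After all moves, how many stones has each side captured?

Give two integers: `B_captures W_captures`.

Answer: 1 0

Derivation:
Move 1: B@(1,2) -> caps B=0 W=0
Move 2: W@(3,0) -> caps B=0 W=0
Move 3: B@(2,3) -> caps B=0 W=0
Move 4: W@(3,2) -> caps B=0 W=0
Move 5: B@(2,0) -> caps B=0 W=0
Move 6: W@(0,0) -> caps B=0 W=0
Move 7: B@(3,1) -> caps B=1 W=0
Move 8: W@(0,1) -> caps B=1 W=0
Move 9: B@(2,2) -> caps B=1 W=0
Move 10: W@(2,1) -> caps B=1 W=0
Move 11: B@(0,2) -> caps B=1 W=0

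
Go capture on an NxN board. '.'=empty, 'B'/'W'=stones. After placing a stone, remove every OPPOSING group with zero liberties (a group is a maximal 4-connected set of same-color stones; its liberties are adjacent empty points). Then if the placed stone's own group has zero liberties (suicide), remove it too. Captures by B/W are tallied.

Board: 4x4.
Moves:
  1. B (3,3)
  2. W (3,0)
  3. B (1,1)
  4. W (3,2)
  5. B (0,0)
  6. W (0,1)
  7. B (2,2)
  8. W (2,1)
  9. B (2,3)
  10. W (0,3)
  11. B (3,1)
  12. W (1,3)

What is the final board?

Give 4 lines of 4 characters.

Answer: BW.W
.B.W
.WBB
WB.B

Derivation:
Move 1: B@(3,3) -> caps B=0 W=0
Move 2: W@(3,0) -> caps B=0 W=0
Move 3: B@(1,1) -> caps B=0 W=0
Move 4: W@(3,2) -> caps B=0 W=0
Move 5: B@(0,0) -> caps B=0 W=0
Move 6: W@(0,1) -> caps B=0 W=0
Move 7: B@(2,2) -> caps B=0 W=0
Move 8: W@(2,1) -> caps B=0 W=0
Move 9: B@(2,3) -> caps B=0 W=0
Move 10: W@(0,3) -> caps B=0 W=0
Move 11: B@(3,1) -> caps B=1 W=0
Move 12: W@(1,3) -> caps B=1 W=0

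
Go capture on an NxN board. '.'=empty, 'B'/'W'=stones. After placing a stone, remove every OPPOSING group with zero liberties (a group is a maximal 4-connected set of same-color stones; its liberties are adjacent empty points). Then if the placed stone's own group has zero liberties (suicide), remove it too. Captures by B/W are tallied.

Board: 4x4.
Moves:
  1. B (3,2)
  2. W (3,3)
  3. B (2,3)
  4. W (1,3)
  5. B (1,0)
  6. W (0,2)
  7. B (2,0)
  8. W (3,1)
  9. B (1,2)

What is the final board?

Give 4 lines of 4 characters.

Move 1: B@(3,2) -> caps B=0 W=0
Move 2: W@(3,3) -> caps B=0 W=0
Move 3: B@(2,3) -> caps B=1 W=0
Move 4: W@(1,3) -> caps B=1 W=0
Move 5: B@(1,0) -> caps B=1 W=0
Move 6: W@(0,2) -> caps B=1 W=0
Move 7: B@(2,0) -> caps B=1 W=0
Move 8: W@(3,1) -> caps B=1 W=0
Move 9: B@(1,2) -> caps B=1 W=0

Answer: ..W.
B.BW
B..B
.WB.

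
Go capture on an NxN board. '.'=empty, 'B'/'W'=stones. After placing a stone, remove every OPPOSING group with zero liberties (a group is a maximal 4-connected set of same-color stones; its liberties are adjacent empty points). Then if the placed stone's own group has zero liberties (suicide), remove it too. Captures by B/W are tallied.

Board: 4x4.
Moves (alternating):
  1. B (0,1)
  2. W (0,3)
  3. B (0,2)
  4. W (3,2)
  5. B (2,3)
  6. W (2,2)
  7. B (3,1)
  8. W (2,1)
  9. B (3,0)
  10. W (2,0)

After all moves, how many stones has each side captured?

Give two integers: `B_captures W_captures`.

Move 1: B@(0,1) -> caps B=0 W=0
Move 2: W@(0,3) -> caps B=0 W=0
Move 3: B@(0,2) -> caps B=0 W=0
Move 4: W@(3,2) -> caps B=0 W=0
Move 5: B@(2,3) -> caps B=0 W=0
Move 6: W@(2,2) -> caps B=0 W=0
Move 7: B@(3,1) -> caps B=0 W=0
Move 8: W@(2,1) -> caps B=0 W=0
Move 9: B@(3,0) -> caps B=0 W=0
Move 10: W@(2,0) -> caps B=0 W=2

Answer: 0 2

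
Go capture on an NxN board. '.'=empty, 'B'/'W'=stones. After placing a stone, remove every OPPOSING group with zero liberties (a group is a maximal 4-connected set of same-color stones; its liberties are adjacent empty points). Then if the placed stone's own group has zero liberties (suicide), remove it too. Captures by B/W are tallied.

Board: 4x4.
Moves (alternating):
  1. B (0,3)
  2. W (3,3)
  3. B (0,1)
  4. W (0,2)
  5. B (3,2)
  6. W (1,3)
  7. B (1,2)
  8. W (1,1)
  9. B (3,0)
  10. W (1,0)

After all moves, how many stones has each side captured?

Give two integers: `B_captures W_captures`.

Answer: 0 1

Derivation:
Move 1: B@(0,3) -> caps B=0 W=0
Move 2: W@(3,3) -> caps B=0 W=0
Move 3: B@(0,1) -> caps B=0 W=0
Move 4: W@(0,2) -> caps B=0 W=0
Move 5: B@(3,2) -> caps B=0 W=0
Move 6: W@(1,3) -> caps B=0 W=1
Move 7: B@(1,2) -> caps B=0 W=1
Move 8: W@(1,1) -> caps B=0 W=1
Move 9: B@(3,0) -> caps B=0 W=1
Move 10: W@(1,0) -> caps B=0 W=1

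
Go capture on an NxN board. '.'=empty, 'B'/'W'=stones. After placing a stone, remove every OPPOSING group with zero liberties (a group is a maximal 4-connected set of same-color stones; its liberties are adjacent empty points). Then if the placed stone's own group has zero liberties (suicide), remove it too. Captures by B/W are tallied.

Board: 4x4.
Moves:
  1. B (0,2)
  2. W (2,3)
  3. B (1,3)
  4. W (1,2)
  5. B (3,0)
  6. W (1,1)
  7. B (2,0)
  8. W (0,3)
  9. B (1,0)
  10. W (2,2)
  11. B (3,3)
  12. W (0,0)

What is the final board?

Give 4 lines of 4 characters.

Answer: W.BW
BWW.
B.WW
B..B

Derivation:
Move 1: B@(0,2) -> caps B=0 W=0
Move 2: W@(2,3) -> caps B=0 W=0
Move 3: B@(1,3) -> caps B=0 W=0
Move 4: W@(1,2) -> caps B=0 W=0
Move 5: B@(3,0) -> caps B=0 W=0
Move 6: W@(1,1) -> caps B=0 W=0
Move 7: B@(2,0) -> caps B=0 W=0
Move 8: W@(0,3) -> caps B=0 W=1
Move 9: B@(1,0) -> caps B=0 W=1
Move 10: W@(2,2) -> caps B=0 W=1
Move 11: B@(3,3) -> caps B=0 W=1
Move 12: W@(0,0) -> caps B=0 W=1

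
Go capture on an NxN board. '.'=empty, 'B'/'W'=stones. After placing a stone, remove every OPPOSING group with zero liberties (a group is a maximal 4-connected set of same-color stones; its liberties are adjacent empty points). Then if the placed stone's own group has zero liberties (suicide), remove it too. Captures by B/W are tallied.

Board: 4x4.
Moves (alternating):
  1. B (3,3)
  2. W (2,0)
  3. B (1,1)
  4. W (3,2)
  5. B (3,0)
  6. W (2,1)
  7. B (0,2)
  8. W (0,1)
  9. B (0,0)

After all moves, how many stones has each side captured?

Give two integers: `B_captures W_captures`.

Move 1: B@(3,3) -> caps B=0 W=0
Move 2: W@(2,0) -> caps B=0 W=0
Move 3: B@(1,1) -> caps B=0 W=0
Move 4: W@(3,2) -> caps B=0 W=0
Move 5: B@(3,0) -> caps B=0 W=0
Move 6: W@(2,1) -> caps B=0 W=0
Move 7: B@(0,2) -> caps B=0 W=0
Move 8: W@(0,1) -> caps B=0 W=0
Move 9: B@(0,0) -> caps B=1 W=0

Answer: 1 0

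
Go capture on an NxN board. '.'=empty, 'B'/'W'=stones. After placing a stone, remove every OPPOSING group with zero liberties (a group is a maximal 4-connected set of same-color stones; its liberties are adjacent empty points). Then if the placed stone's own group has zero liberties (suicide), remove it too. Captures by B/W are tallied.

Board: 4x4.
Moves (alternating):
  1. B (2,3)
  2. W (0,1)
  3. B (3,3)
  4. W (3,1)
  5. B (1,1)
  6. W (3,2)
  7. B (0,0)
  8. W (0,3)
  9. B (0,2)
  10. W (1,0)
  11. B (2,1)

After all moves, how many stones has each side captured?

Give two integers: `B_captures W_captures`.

Move 1: B@(2,3) -> caps B=0 W=0
Move 2: W@(0,1) -> caps B=0 W=0
Move 3: B@(3,3) -> caps B=0 W=0
Move 4: W@(3,1) -> caps B=0 W=0
Move 5: B@(1,1) -> caps B=0 W=0
Move 6: W@(3,2) -> caps B=0 W=0
Move 7: B@(0,0) -> caps B=0 W=0
Move 8: W@(0,3) -> caps B=0 W=0
Move 9: B@(0,2) -> caps B=1 W=0
Move 10: W@(1,0) -> caps B=1 W=0
Move 11: B@(2,1) -> caps B=1 W=0

Answer: 1 0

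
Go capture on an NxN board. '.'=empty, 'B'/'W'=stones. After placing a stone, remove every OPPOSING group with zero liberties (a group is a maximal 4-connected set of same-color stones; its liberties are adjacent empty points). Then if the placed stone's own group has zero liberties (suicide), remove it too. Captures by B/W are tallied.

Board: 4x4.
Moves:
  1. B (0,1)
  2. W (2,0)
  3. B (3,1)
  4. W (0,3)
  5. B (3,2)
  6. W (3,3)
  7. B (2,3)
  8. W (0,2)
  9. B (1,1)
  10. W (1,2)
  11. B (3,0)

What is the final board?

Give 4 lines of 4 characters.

Move 1: B@(0,1) -> caps B=0 W=0
Move 2: W@(2,0) -> caps B=0 W=0
Move 3: B@(3,1) -> caps B=0 W=0
Move 4: W@(0,3) -> caps B=0 W=0
Move 5: B@(3,2) -> caps B=0 W=0
Move 6: W@(3,3) -> caps B=0 W=0
Move 7: B@(2,3) -> caps B=1 W=0
Move 8: W@(0,2) -> caps B=1 W=0
Move 9: B@(1,1) -> caps B=1 W=0
Move 10: W@(1,2) -> caps B=1 W=0
Move 11: B@(3,0) -> caps B=1 W=0

Answer: .BWW
.BW.
W..B
BBB.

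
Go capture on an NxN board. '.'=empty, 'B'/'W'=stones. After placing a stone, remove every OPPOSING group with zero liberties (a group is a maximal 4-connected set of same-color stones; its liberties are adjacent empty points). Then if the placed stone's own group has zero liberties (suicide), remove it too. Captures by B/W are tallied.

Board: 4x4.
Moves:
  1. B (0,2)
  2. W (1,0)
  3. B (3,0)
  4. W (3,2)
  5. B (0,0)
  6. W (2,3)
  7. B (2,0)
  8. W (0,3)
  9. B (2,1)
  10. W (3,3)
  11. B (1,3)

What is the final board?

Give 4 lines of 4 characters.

Answer: B.B.
W..B
BB.W
B.WW

Derivation:
Move 1: B@(0,2) -> caps B=0 W=0
Move 2: W@(1,0) -> caps B=0 W=0
Move 3: B@(3,0) -> caps B=0 W=0
Move 4: W@(3,2) -> caps B=0 W=0
Move 5: B@(0,0) -> caps B=0 W=0
Move 6: W@(2,3) -> caps B=0 W=0
Move 7: B@(2,0) -> caps B=0 W=0
Move 8: W@(0,3) -> caps B=0 W=0
Move 9: B@(2,1) -> caps B=0 W=0
Move 10: W@(3,3) -> caps B=0 W=0
Move 11: B@(1,3) -> caps B=1 W=0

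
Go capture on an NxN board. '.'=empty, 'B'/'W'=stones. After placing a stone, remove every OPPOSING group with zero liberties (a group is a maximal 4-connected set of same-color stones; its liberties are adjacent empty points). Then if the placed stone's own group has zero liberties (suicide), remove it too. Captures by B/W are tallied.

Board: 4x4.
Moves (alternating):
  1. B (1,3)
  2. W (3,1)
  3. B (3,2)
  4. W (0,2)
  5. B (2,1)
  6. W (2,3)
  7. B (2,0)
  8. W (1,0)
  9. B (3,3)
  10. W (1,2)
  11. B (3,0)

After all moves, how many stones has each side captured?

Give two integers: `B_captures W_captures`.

Move 1: B@(1,3) -> caps B=0 W=0
Move 2: W@(3,1) -> caps B=0 W=0
Move 3: B@(3,2) -> caps B=0 W=0
Move 4: W@(0,2) -> caps B=0 W=0
Move 5: B@(2,1) -> caps B=0 W=0
Move 6: W@(2,3) -> caps B=0 W=0
Move 7: B@(2,0) -> caps B=0 W=0
Move 8: W@(1,0) -> caps B=0 W=0
Move 9: B@(3,3) -> caps B=0 W=0
Move 10: W@(1,2) -> caps B=0 W=0
Move 11: B@(3,0) -> caps B=1 W=0

Answer: 1 0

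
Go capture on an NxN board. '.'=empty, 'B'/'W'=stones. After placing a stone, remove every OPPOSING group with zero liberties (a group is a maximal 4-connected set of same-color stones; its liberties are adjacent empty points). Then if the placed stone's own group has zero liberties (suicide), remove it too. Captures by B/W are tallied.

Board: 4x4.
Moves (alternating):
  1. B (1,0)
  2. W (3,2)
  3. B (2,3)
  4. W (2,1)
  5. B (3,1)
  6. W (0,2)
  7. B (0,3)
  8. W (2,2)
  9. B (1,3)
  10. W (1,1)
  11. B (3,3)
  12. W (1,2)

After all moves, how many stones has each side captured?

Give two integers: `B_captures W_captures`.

Answer: 0 4

Derivation:
Move 1: B@(1,0) -> caps B=0 W=0
Move 2: W@(3,2) -> caps B=0 W=0
Move 3: B@(2,3) -> caps B=0 W=0
Move 4: W@(2,1) -> caps B=0 W=0
Move 5: B@(3,1) -> caps B=0 W=0
Move 6: W@(0,2) -> caps B=0 W=0
Move 7: B@(0,3) -> caps B=0 W=0
Move 8: W@(2,2) -> caps B=0 W=0
Move 9: B@(1,3) -> caps B=0 W=0
Move 10: W@(1,1) -> caps B=0 W=0
Move 11: B@(3,3) -> caps B=0 W=0
Move 12: W@(1,2) -> caps B=0 W=4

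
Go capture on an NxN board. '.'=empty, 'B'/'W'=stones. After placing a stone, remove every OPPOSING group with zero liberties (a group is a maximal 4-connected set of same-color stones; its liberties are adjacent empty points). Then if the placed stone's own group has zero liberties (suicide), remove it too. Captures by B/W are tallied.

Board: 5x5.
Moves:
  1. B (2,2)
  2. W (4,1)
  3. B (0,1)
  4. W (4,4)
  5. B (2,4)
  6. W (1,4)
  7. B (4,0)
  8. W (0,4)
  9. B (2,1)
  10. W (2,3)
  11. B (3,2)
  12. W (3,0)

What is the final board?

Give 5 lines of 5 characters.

Answer: .B..W
....W
.BBWB
W.B..
.W..W

Derivation:
Move 1: B@(2,2) -> caps B=0 W=0
Move 2: W@(4,1) -> caps B=0 W=0
Move 3: B@(0,1) -> caps B=0 W=0
Move 4: W@(4,4) -> caps B=0 W=0
Move 5: B@(2,4) -> caps B=0 W=0
Move 6: W@(1,4) -> caps B=0 W=0
Move 7: B@(4,0) -> caps B=0 W=0
Move 8: W@(0,4) -> caps B=0 W=0
Move 9: B@(2,1) -> caps B=0 W=0
Move 10: W@(2,3) -> caps B=0 W=0
Move 11: B@(3,2) -> caps B=0 W=0
Move 12: W@(3,0) -> caps B=0 W=1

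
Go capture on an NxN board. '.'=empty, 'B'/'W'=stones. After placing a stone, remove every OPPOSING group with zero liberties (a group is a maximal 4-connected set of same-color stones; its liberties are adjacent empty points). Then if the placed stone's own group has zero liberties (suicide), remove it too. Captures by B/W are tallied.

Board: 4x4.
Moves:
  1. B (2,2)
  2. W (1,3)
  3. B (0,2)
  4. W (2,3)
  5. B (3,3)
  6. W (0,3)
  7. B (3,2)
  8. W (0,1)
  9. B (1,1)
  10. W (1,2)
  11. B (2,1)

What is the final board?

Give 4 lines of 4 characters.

Answer: .W.W
.BWW
.BBW
..BB

Derivation:
Move 1: B@(2,2) -> caps B=0 W=0
Move 2: W@(1,3) -> caps B=0 W=0
Move 3: B@(0,2) -> caps B=0 W=0
Move 4: W@(2,3) -> caps B=0 W=0
Move 5: B@(3,3) -> caps B=0 W=0
Move 6: W@(0,3) -> caps B=0 W=0
Move 7: B@(3,2) -> caps B=0 W=0
Move 8: W@(0,1) -> caps B=0 W=0
Move 9: B@(1,1) -> caps B=0 W=0
Move 10: W@(1,2) -> caps B=0 W=1
Move 11: B@(2,1) -> caps B=0 W=1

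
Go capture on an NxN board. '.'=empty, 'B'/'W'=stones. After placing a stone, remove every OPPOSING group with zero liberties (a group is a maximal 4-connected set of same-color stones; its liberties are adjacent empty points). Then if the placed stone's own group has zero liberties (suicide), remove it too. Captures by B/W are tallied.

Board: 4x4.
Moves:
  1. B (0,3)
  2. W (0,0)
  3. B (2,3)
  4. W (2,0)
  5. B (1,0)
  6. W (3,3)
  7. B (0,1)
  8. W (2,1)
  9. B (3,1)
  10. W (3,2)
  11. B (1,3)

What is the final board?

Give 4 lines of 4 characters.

Answer: .B.B
B..B
WW.B
.BWW

Derivation:
Move 1: B@(0,3) -> caps B=0 W=0
Move 2: W@(0,0) -> caps B=0 W=0
Move 3: B@(2,3) -> caps B=0 W=0
Move 4: W@(2,0) -> caps B=0 W=0
Move 5: B@(1,0) -> caps B=0 W=0
Move 6: W@(3,3) -> caps B=0 W=0
Move 7: B@(0,1) -> caps B=1 W=0
Move 8: W@(2,1) -> caps B=1 W=0
Move 9: B@(3,1) -> caps B=1 W=0
Move 10: W@(3,2) -> caps B=1 W=0
Move 11: B@(1,3) -> caps B=1 W=0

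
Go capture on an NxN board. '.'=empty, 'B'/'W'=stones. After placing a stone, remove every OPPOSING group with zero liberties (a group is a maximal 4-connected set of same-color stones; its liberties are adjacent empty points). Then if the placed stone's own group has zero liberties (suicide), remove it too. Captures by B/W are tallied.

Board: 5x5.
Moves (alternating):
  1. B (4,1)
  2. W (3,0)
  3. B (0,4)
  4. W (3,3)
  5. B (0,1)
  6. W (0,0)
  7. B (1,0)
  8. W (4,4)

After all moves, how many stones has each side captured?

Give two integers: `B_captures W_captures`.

Answer: 1 0

Derivation:
Move 1: B@(4,1) -> caps B=0 W=0
Move 2: W@(3,0) -> caps B=0 W=0
Move 3: B@(0,4) -> caps B=0 W=0
Move 4: W@(3,3) -> caps B=0 W=0
Move 5: B@(0,1) -> caps B=0 W=0
Move 6: W@(0,0) -> caps B=0 W=0
Move 7: B@(1,0) -> caps B=1 W=0
Move 8: W@(4,4) -> caps B=1 W=0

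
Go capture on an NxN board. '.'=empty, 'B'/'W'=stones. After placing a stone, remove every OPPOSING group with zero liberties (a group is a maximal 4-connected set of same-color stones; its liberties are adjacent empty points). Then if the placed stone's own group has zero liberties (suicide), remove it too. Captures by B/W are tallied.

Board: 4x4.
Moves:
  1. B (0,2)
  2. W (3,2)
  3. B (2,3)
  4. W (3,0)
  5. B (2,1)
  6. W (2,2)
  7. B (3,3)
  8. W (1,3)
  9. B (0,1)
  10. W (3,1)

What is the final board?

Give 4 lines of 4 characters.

Move 1: B@(0,2) -> caps B=0 W=0
Move 2: W@(3,2) -> caps B=0 W=0
Move 3: B@(2,3) -> caps B=0 W=0
Move 4: W@(3,0) -> caps B=0 W=0
Move 5: B@(2,1) -> caps B=0 W=0
Move 6: W@(2,2) -> caps B=0 W=0
Move 7: B@(3,3) -> caps B=0 W=0
Move 8: W@(1,3) -> caps B=0 W=2
Move 9: B@(0,1) -> caps B=0 W=2
Move 10: W@(3,1) -> caps B=0 W=2

Answer: .BB.
...W
.BW.
WWW.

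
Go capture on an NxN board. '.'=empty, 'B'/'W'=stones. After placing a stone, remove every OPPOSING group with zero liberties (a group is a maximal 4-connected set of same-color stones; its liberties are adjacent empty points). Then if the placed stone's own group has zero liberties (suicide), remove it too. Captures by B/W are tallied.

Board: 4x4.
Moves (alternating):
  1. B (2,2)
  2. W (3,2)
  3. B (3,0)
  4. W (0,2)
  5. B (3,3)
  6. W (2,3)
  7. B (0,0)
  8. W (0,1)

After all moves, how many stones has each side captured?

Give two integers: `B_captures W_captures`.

Move 1: B@(2,2) -> caps B=0 W=0
Move 2: W@(3,2) -> caps B=0 W=0
Move 3: B@(3,0) -> caps B=0 W=0
Move 4: W@(0,2) -> caps B=0 W=0
Move 5: B@(3,3) -> caps B=0 W=0
Move 6: W@(2,3) -> caps B=0 W=1
Move 7: B@(0,0) -> caps B=0 W=1
Move 8: W@(0,1) -> caps B=0 W=1

Answer: 0 1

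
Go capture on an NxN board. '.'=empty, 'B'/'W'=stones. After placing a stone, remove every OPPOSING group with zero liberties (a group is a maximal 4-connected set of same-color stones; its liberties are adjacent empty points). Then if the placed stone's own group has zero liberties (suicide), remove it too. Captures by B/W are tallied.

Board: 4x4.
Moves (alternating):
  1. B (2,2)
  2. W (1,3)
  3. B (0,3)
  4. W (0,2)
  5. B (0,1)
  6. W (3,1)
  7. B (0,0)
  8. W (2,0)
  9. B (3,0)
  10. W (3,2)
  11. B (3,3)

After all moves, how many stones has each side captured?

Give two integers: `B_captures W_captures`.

Answer: 0 1

Derivation:
Move 1: B@(2,2) -> caps B=0 W=0
Move 2: W@(1,3) -> caps B=0 W=0
Move 3: B@(0,3) -> caps B=0 W=0
Move 4: W@(0,2) -> caps B=0 W=1
Move 5: B@(0,1) -> caps B=0 W=1
Move 6: W@(3,1) -> caps B=0 W=1
Move 7: B@(0,0) -> caps B=0 W=1
Move 8: W@(2,0) -> caps B=0 W=1
Move 9: B@(3,0) -> caps B=0 W=1
Move 10: W@(3,2) -> caps B=0 W=1
Move 11: B@(3,3) -> caps B=0 W=1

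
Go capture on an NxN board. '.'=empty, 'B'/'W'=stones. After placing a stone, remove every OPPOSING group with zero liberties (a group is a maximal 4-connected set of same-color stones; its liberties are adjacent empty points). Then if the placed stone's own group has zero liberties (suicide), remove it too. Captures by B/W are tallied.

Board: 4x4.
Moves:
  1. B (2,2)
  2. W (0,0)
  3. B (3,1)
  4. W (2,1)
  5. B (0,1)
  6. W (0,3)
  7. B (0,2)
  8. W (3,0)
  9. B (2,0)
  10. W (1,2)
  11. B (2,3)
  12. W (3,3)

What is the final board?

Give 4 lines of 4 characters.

Answer: WBBW
..W.
BWBB
.B.W

Derivation:
Move 1: B@(2,2) -> caps B=0 W=0
Move 2: W@(0,0) -> caps B=0 W=0
Move 3: B@(3,1) -> caps B=0 W=0
Move 4: W@(2,1) -> caps B=0 W=0
Move 5: B@(0,1) -> caps B=0 W=0
Move 6: W@(0,3) -> caps B=0 W=0
Move 7: B@(0,2) -> caps B=0 W=0
Move 8: W@(3,0) -> caps B=0 W=0
Move 9: B@(2,0) -> caps B=1 W=0
Move 10: W@(1,2) -> caps B=1 W=0
Move 11: B@(2,3) -> caps B=1 W=0
Move 12: W@(3,3) -> caps B=1 W=0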